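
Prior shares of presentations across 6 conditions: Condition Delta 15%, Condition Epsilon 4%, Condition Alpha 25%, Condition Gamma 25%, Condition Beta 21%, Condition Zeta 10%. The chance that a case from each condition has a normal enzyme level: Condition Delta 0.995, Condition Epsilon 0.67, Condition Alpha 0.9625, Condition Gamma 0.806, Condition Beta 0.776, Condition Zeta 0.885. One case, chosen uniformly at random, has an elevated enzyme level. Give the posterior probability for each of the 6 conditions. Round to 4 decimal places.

Taking complements, P(elevated | each) = Condition Delta 0.005, Condition Epsilon 0.33, Condition Alpha 0.0375, Condition Gamma 0.194, Condition Beta 0.224, Condition Zeta 0.115.
By Bayes' rule, posterior ∝ prior × likelihood:
  Condition Delta: 0.15 × 0.005 = 0.00075
  Condition Epsilon: 0.04 × 0.33 = 0.0132
  Condition Alpha: 0.25 × 0.0375 = 0.009375
  Condition Gamma: 0.25 × 0.194 = 0.0485
  Condition Beta: 0.21 × 0.224 = 0.04704
  Condition Zeta: 0.1 × 0.115 = 0.0115
Total = 0.130365.
P(Condition Delta | elevated) = 0.00075/0.130365 ≈ 0.0058
P(Condition Epsilon | elevated) = 0.0132/0.130365 ≈ 0.1013
P(Condition Alpha | elevated) = 0.009375/0.130365 ≈ 0.0719
P(Condition Gamma | elevated) = 0.0485/0.130365 ≈ 0.3720
P(Condition Beta | elevated) = 0.04704/0.130365 ≈ 0.3608
P(Condition Zeta | elevated) = 0.0115/0.130365 ≈ 0.0882

Condition Delta 0.0058, Condition Epsilon 0.1013, Condition Alpha 0.0719, Condition Gamma 0.3720, Condition Beta 0.3608, Condition Zeta 0.0882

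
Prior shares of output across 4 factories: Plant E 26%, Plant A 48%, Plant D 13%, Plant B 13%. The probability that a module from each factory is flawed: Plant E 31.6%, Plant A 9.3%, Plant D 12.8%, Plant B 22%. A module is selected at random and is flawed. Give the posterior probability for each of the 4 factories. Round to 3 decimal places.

Prior × likelihood for each hypothesis:
  Plant E: 0.26 × 0.316 = 0.08216
  Plant A: 0.48 × 0.093 = 0.04464
  Plant D: 0.13 × 0.128 = 0.01664
  Plant B: 0.13 × 0.22 = 0.0286
Normalizing constant = 0.17204.
P(Plant E | flawed) = 0.08216/0.17204 ≈ 0.478
P(Plant A | flawed) = 0.04464/0.17204 ≈ 0.259
P(Plant D | flawed) = 0.01664/0.17204 ≈ 0.097
P(Plant B | flawed) = 0.0286/0.17204 ≈ 0.166
(Check: 0.478+0.259+0.097+0.166 = 1.000.)

Plant E 0.478, Plant A 0.259, Plant D 0.097, Plant B 0.166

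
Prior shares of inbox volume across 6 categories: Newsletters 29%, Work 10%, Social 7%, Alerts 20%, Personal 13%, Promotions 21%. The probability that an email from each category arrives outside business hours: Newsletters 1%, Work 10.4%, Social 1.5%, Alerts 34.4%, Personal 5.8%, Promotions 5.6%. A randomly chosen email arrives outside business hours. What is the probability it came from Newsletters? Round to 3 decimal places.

Prior × likelihood for each hypothesis:
  Newsletters: 0.29 × 0.01 = 0.0029
  Work: 0.1 × 0.104 = 0.0104
  Social: 0.07 × 0.015 = 0.00105
  Alerts: 0.2 × 0.344 = 0.0688
  Personal: 0.13 × 0.058 = 0.00754
  Promotions: 0.21 × 0.056 = 0.01176
Total = 0.10245.
P(Newsletters | evidence) = 0.0029 / 0.10245 ≈ 0.028.

0.028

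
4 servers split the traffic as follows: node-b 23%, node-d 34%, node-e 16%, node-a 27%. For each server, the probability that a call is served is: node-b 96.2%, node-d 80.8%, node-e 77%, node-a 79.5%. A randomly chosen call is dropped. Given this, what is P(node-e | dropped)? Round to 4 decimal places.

Taking complements, P(dropped | each) = node-b 0.038, node-d 0.192, node-e 0.23, node-a 0.205.
By Bayes' rule, posterior ∝ prior × likelihood:
  node-b: 0.23 × 0.038 = 0.00874
  node-d: 0.34 × 0.192 = 0.06528
  node-e: 0.16 × 0.23 = 0.0368
  node-a: 0.27 × 0.205 = 0.05535
Sum = 0.16617.
P(node-e | evidence) = 0.0368 / 0.16617 ≈ 0.2215.

0.2215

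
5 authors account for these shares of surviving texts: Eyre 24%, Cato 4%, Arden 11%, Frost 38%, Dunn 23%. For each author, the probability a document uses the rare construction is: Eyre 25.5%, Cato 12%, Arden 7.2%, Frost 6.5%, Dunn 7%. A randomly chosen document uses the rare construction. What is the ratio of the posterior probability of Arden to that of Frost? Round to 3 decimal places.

0.321

Compute prior × likelihood for every hypothesis:
  Eyre: 0.24 × 0.255 = 0.0612
  Cato: 0.04 × 0.12 = 0.0048
  Arden: 0.11 × 0.072 = 0.00792
  Frost: 0.38 × 0.065 = 0.0247
  Dunn: 0.23 × 0.07 = 0.0161
Total = 0.11472.
The ratio is 0.00792 / 0.0247 (the normalizer cancels) = 0.321.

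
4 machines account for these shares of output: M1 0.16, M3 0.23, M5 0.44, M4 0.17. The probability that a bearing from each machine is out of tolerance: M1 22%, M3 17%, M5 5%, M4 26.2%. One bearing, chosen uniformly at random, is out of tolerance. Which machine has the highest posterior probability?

Prior × likelihood for each hypothesis:
  M1: 0.16 × 0.22 = 0.0352
  M3: 0.23 × 0.17 = 0.0391
  M5: 0.44 × 0.05 = 0.022
  M4: 0.17 × 0.262 = 0.04454
Normalizing constant = 0.14084.
Largest term belongs to M4, so M4 is most probable.

M4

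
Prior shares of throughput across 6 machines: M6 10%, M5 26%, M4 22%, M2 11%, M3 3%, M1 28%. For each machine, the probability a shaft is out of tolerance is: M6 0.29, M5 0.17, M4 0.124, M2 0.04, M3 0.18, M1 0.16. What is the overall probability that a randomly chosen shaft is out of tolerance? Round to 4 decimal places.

0.1551

Prior × likelihood for each hypothesis:
  M6: 0.1 × 0.29 = 0.029
  M5: 0.26 × 0.17 = 0.0442
  M4: 0.22 × 0.124 = 0.02728
  M2: 0.11 × 0.04 = 0.0044
  M3: 0.03 × 0.18 = 0.0054
  M1: 0.28 × 0.16 = 0.0448
P(oversize) = 0.029 + 0.0442 + 0.02728 + 0.0044 + 0.0054 + 0.0448 = 0.15508 → 0.1551.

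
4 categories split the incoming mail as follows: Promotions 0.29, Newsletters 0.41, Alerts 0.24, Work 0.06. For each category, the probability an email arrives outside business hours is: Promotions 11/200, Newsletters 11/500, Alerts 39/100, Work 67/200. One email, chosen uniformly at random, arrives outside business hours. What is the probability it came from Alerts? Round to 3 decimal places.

0.675

Unnormalized posteriors (prior × likelihood):
  Promotions: 0.29 × 0.055 = 0.01595
  Newsletters: 0.41 × 0.022 = 0.00902
  Alerts: 0.24 × 0.39 = 0.0936
  Work: 0.06 × 0.335 = 0.0201
Sum = 0.13867.
P(Alerts | evidence) = 0.0936 / 0.13867 ≈ 0.675.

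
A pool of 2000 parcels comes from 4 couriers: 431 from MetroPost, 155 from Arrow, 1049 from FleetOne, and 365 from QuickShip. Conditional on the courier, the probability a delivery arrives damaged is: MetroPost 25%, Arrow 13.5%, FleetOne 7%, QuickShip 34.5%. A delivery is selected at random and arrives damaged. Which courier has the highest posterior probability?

Unnormalized posteriors (prior × likelihood):
  MetroPost: 0.2155 × 0.25 = 0.053875
  Arrow: 0.0775 × 0.135 = 0.0104625
  FleetOne: 0.5245 × 0.07 = 0.036715
  QuickShip: 0.1825 × 0.345 = 0.0629625
Normalizing constant = 0.164015.
Largest term belongs to QuickShip, so QuickShip is most probable.

QuickShip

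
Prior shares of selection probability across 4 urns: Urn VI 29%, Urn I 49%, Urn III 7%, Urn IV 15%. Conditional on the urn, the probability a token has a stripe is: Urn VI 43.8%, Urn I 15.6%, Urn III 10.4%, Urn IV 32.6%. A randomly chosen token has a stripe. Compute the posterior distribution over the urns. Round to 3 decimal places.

Prior × likelihood for each hypothesis:
  Urn VI: 0.29 × 0.438 = 0.12702
  Urn I: 0.49 × 0.156 = 0.07644
  Urn III: 0.07 × 0.104 = 0.00728
  Urn IV: 0.15 × 0.326 = 0.0489
Normalizing constant = 0.25964.
P(Urn VI | striped) = 0.12702/0.25964 ≈ 0.489
P(Urn I | striped) = 0.07644/0.25964 ≈ 0.294
P(Urn III | striped) = 0.00728/0.25964 ≈ 0.028
P(Urn IV | striped) = 0.0489/0.25964 ≈ 0.188
(Check: 0.489+0.294+0.028+0.188 = 0.999.)

Urn VI 0.489, Urn I 0.294, Urn III 0.028, Urn IV 0.188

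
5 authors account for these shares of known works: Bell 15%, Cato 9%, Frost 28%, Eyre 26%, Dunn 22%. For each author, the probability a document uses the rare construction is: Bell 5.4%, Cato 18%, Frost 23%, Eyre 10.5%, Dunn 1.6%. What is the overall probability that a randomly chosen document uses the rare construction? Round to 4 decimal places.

0.1195

Prior × likelihood for each hypothesis:
  Bell: 0.15 × 0.054 = 0.0081
  Cato: 0.09 × 0.18 = 0.0162
  Frost: 0.28 × 0.23 = 0.0644
  Eyre: 0.26 × 0.105 = 0.0273
  Dunn: 0.22 × 0.016 = 0.00352
P(rare-form) = 0.0081 + 0.0162 + 0.0644 + 0.0273 + 0.00352 = 0.11952 → 0.1195.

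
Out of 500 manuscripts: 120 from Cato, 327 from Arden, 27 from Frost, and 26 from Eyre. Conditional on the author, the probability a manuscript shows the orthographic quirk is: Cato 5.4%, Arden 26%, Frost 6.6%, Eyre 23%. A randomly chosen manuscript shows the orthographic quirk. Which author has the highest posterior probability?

Compute prior × likelihood for every hypothesis:
  Cato: 0.24 × 0.054 = 0.01296
  Arden: 0.654 × 0.26 = 0.17004
  Frost: 0.054 × 0.066 = 0.003564
  Eyre: 0.052 × 0.23 = 0.01196
Total = 0.198524.
Largest term belongs to Arden, so Arden is most probable.

Arden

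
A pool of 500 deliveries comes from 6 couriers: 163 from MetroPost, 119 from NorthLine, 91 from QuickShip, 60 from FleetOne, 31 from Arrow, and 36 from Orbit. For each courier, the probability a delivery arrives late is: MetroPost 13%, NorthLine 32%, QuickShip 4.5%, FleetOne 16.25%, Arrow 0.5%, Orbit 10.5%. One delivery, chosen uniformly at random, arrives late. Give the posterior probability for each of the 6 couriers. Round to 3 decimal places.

MetroPost 0.275, NorthLine 0.494, QuickShip 0.053, FleetOne 0.127, Arrow 0.002, Orbit 0.049

Compute prior × likelihood for every hypothesis:
  MetroPost: 0.326 × 0.13 = 0.04238
  NorthLine: 0.238 × 0.32 = 0.07616
  QuickShip: 0.182 × 0.045 = 0.00819
  FleetOne: 0.12 × 0.1625 = 0.0195
  Arrow: 0.062 × 0.005 = 0.00031
  Orbit: 0.072 × 0.105 = 0.00756
Sum = 0.1541.
P(MetroPost | late) = 0.04238/0.1541 ≈ 0.275
P(NorthLine | late) = 0.07616/0.1541 ≈ 0.494
P(QuickShip | late) = 0.00819/0.1541 ≈ 0.053
P(FleetOne | late) = 0.0195/0.1541 ≈ 0.127
P(Arrow | late) = 0.00031/0.1541 ≈ 0.002
P(Orbit | late) = 0.00756/0.1541 ≈ 0.049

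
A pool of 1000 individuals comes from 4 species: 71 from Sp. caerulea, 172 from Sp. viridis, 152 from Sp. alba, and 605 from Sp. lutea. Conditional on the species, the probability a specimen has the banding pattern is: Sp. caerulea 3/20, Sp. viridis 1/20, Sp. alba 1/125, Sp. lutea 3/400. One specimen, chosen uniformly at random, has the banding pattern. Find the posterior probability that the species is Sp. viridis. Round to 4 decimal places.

Compute prior × likelihood for every hypothesis:
  Sp. caerulea: 0.071 × 0.15 = 0.01065
  Sp. viridis: 0.172 × 0.05 = 0.0086
  Sp. alba: 0.152 × 0.008 = 0.001216
  Sp. lutea: 0.605 × 0.0075 = 0.0045375
Sum = 0.0250035.
P(Sp. viridis | evidence) = 0.0086 / 0.0250035 ≈ 0.3440.

0.3440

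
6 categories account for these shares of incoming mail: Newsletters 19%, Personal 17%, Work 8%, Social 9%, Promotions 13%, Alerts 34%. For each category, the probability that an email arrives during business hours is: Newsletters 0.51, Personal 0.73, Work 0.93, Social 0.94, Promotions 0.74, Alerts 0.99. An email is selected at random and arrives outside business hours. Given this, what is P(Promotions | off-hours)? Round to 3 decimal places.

0.181

Taking complements, P(off-hours | each) = Newsletters 0.49, Personal 0.27, Work 0.07, Social 0.06, Promotions 0.26, Alerts 0.01.
Compute prior × likelihood for every hypothesis:
  Newsletters: 0.19 × 0.49 = 0.0931
  Personal: 0.17 × 0.27 = 0.0459
  Work: 0.08 × 0.07 = 0.0056
  Social: 0.09 × 0.06 = 0.0054
  Promotions: 0.13 × 0.26 = 0.0338
  Alerts: 0.34 × 0.01 = 0.0034
Total = 0.1872.
P(Promotions | evidence) = 0.0338 / 0.1872 ≈ 0.181.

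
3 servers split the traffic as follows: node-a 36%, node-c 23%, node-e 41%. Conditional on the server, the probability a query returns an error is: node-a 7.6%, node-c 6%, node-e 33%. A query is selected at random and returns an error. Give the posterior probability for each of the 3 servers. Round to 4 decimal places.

Compute prior × likelihood for every hypothesis:
  node-a: 0.36 × 0.076 = 0.02736
  node-c: 0.23 × 0.06 = 0.0138
  node-e: 0.41 × 0.33 = 0.1353
Normalizing constant = 0.17646.
P(node-a | error) = 0.02736/0.17646 ≈ 0.1550
P(node-c | error) = 0.0138/0.17646 ≈ 0.0782
P(node-e | error) = 0.1353/0.17646 ≈ 0.7667

node-a 0.1550, node-c 0.0782, node-e 0.7667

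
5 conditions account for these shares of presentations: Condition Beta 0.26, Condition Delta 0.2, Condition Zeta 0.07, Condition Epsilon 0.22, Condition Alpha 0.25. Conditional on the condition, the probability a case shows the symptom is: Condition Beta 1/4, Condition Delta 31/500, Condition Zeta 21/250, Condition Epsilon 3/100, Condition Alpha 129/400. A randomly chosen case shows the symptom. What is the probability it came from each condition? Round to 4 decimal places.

Compute prior × likelihood for every hypothesis:
  Condition Beta: 0.26 × 0.25 = 0.065
  Condition Delta: 0.2 × 0.062 = 0.0124
  Condition Zeta: 0.07 × 0.084 = 0.00588
  Condition Epsilon: 0.22 × 0.03 = 0.0066
  Condition Alpha: 0.25 × 0.3225 = 0.080625
Total = 0.170505.
P(Condition Beta | symptomatic) = 0.065/0.170505 ≈ 0.3812
P(Condition Delta | symptomatic) = 0.0124/0.170505 ≈ 0.0727
P(Condition Zeta | symptomatic) = 0.00588/0.170505 ≈ 0.0345
P(Condition Epsilon | symptomatic) = 0.0066/0.170505 ≈ 0.0387
P(Condition Alpha | symptomatic) = 0.080625/0.170505 ≈ 0.4729

Condition Beta 0.3812, Condition Delta 0.0727, Condition Zeta 0.0345, Condition Epsilon 0.0387, Condition Alpha 0.4729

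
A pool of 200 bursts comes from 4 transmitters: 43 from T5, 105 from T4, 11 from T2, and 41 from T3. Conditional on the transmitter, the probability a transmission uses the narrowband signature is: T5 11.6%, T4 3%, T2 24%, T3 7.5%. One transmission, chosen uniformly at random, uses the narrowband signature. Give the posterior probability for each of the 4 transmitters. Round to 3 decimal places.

T5 0.360, T4 0.227, T2 0.191, T3 0.222

By Bayes' rule, posterior ∝ prior × likelihood:
  T5: 0.215 × 0.116 = 0.02494
  T4: 0.525 × 0.03 = 0.01575
  T2: 0.055 × 0.24 = 0.0132
  T3: 0.205 × 0.075 = 0.015375
Normalizing constant = 0.069265.
P(T5 | narrowband) = 0.02494/0.069265 ≈ 0.360
P(T4 | narrowband) = 0.01575/0.069265 ≈ 0.227
P(T2 | narrowband) = 0.0132/0.069265 ≈ 0.191
P(T3 | narrowband) = 0.015375/0.069265 ≈ 0.222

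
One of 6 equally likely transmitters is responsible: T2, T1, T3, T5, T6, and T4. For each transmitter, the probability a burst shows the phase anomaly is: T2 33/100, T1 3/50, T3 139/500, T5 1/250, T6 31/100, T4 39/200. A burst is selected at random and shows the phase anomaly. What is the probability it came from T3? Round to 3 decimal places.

0.236

With a uniform prior (1/6 each), posterior ∝ likelihood:
  T2: 0.33
  T1: 0.06
  T3: 0.278
  T5: 0.004
  T6: 0.31
  T4: 0.195
Normalizing constant = 1.177.
P(T3 | evidence) = 0.278 / 1.177 ≈ 0.236.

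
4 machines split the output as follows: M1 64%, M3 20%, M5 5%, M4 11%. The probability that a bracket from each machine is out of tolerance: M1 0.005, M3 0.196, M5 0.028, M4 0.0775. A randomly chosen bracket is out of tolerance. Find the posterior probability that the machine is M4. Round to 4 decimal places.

Compute prior × likelihood for every hypothesis:
  M1: 0.64 × 0.005 = 0.0032
  M3: 0.2 × 0.196 = 0.0392
  M5: 0.05 × 0.028 = 0.0014
  M4: 0.11 × 0.0775 = 0.008525
Total = 0.052325.
P(M4 | evidence) = 0.008525 / 0.052325 ≈ 0.1629.

0.1629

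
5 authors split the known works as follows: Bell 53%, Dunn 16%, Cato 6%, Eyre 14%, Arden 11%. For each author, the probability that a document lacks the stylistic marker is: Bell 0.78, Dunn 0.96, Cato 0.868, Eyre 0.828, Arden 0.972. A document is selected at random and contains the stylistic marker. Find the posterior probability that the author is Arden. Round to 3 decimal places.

Taking complements, P(marker | each) = Bell 0.22, Dunn 0.04, Cato 0.132, Eyre 0.172, Arden 0.028.
Prior × likelihood for each hypothesis:
  Bell: 0.53 × 0.22 = 0.1166
  Dunn: 0.16 × 0.04 = 0.0064
  Cato: 0.06 × 0.132 = 0.00792
  Eyre: 0.14 × 0.172 = 0.02408
  Arden: 0.11 × 0.028 = 0.00308
Normalizing constant = 0.15808.
P(Arden | evidence) = 0.00308 / 0.15808 ≈ 0.019.

0.019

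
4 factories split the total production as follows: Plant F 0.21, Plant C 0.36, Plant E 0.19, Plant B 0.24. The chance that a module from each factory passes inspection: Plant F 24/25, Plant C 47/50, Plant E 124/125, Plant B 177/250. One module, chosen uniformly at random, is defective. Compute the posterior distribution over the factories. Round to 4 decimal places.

Taking complements, P(defective | each) = Plant F 0.04, Plant C 0.06, Plant E 0.008, Plant B 0.292.
Prior × likelihood for each hypothesis:
  Plant F: 0.21 × 0.04 = 0.0084
  Plant C: 0.36 × 0.06 = 0.0216
  Plant E: 0.19 × 0.008 = 0.00152
  Plant B: 0.24 × 0.292 = 0.07008
Total = 0.1016.
P(Plant F | defective) = 0.0084/0.1016 ≈ 0.0827
P(Plant C | defective) = 0.0216/0.1016 ≈ 0.2126
P(Plant E | defective) = 0.00152/0.1016 ≈ 0.0150
P(Plant B | defective) = 0.07008/0.1016 ≈ 0.6898

Plant F 0.0827, Plant C 0.2126, Plant E 0.0150, Plant B 0.6898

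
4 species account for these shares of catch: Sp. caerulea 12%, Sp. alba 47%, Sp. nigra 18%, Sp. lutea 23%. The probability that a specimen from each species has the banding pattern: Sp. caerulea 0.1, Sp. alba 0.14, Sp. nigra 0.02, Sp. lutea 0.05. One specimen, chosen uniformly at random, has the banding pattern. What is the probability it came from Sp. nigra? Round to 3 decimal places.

0.039

By Bayes' rule, posterior ∝ prior × likelihood:
  Sp. caerulea: 0.12 × 0.1 = 0.012
  Sp. alba: 0.47 × 0.14 = 0.0658
  Sp. nigra: 0.18 × 0.02 = 0.0036
  Sp. lutea: 0.23 × 0.05 = 0.0115
Total = 0.0929.
P(Sp. nigra | evidence) = 0.0036 / 0.0929 ≈ 0.039.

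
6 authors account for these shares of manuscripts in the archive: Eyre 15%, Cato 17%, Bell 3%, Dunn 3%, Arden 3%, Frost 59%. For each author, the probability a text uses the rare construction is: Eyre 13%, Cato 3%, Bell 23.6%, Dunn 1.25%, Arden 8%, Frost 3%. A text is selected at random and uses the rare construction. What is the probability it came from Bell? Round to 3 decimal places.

By Bayes' rule, posterior ∝ prior × likelihood:
  Eyre: 0.15 × 0.13 = 0.0195
  Cato: 0.17 × 0.03 = 0.0051
  Bell: 0.03 × 0.236 = 0.00708
  Dunn: 0.03 × 0.0125 = 0.000375
  Arden: 0.03 × 0.08 = 0.0024
  Frost: 0.59 × 0.03 = 0.0177
Sum = 0.052155.
P(Bell | evidence) = 0.00708 / 0.052155 ≈ 0.136.

0.136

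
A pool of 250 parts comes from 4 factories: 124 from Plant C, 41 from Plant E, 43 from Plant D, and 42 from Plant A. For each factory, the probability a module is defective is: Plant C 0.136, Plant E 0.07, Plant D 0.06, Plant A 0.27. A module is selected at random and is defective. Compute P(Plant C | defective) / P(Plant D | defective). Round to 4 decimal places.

6.5364

By Bayes' rule, posterior ∝ prior × likelihood:
  Plant C: 0.496 × 0.136 = 0.067456
  Plant E: 0.164 × 0.07 = 0.01148
  Plant D: 0.172 × 0.06 = 0.01032
  Plant A: 0.168 × 0.27 = 0.04536
Total = 0.134616.
The ratio is 0.067456 / 0.01032 (the normalizer cancels) = 6.5364.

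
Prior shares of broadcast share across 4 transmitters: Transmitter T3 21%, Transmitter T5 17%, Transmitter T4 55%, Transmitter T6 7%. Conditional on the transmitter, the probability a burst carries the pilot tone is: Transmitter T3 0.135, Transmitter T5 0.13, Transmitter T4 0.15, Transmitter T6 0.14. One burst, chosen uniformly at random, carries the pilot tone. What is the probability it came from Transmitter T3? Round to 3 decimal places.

0.199

By Bayes' rule, posterior ∝ prior × likelihood:
  Transmitter T3: 0.21 × 0.135 = 0.02835
  Transmitter T5: 0.17 × 0.13 = 0.0221
  Transmitter T4: 0.55 × 0.15 = 0.0825
  Transmitter T6: 0.07 × 0.14 = 0.0098
Sum = 0.14275.
P(Transmitter T3 | evidence) = 0.02835 / 0.14275 ≈ 0.199.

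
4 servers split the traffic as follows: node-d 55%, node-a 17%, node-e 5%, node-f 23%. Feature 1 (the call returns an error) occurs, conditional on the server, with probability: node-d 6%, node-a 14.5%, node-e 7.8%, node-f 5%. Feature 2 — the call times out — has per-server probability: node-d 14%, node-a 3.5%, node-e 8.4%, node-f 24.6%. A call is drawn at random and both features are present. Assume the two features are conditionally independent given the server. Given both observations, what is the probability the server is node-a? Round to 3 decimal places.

0.100

By Bayes' rule, posterior ∝ prior × likelihood:
  node-d: 0.55 × 0.06 × 0.14 = 0.00462
  node-a: 0.17 × 0.145 × 0.035 = 0.00086275
  node-e: 0.05 × 0.078 × 0.084 = 0.0003276
  node-f: 0.23 × 0.05 × 0.246 = 0.002829
Normalizing constant = 0.00863935.
P(node-a | evidence) = 0.00086275 / 0.00863935 ≈ 0.100.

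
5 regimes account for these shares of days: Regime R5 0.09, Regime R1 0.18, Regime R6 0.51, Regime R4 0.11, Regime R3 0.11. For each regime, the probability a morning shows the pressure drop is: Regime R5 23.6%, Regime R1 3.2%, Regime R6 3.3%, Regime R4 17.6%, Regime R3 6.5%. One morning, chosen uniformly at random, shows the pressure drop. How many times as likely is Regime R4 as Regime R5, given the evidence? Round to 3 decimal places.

Compute prior × likelihood for every hypothesis:
  Regime R5: 0.09 × 0.236 = 0.02124
  Regime R1: 0.18 × 0.032 = 0.00576
  Regime R6: 0.51 × 0.033 = 0.01683
  Regime R4: 0.11 × 0.176 = 0.01936
  Regime R3: 0.11 × 0.065 = 0.00715
Sum = 0.07034.
The ratio is 0.01936 / 0.02124 (the normalizer cancels) = 0.911.

0.911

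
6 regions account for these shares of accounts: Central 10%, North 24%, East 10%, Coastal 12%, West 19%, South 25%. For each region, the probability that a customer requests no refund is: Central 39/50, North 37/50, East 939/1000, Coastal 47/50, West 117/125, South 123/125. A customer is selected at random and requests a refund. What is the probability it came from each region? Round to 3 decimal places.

Central 0.193, North 0.548, East 0.054, Coastal 0.063, West 0.107, South 0.035

Taking complements, P(refund | each) = Central 0.22, North 0.26, East 0.061, Coastal 0.06, West 0.064, South 0.016.
Unnormalized posteriors (prior × likelihood):
  Central: 0.1 × 0.22 = 0.022
  North: 0.24 × 0.26 = 0.0624
  East: 0.1 × 0.061 = 0.0061
  Coastal: 0.12 × 0.06 = 0.0072
  West: 0.19 × 0.064 = 0.01216
  South: 0.25 × 0.016 = 0.004
Normalizing constant = 0.11386.
P(Central | refund) = 0.022/0.11386 ≈ 0.193
P(North | refund) = 0.0624/0.11386 ≈ 0.548
P(East | refund) = 0.0061/0.11386 ≈ 0.054
P(Coastal | refund) = 0.0072/0.11386 ≈ 0.063
P(West | refund) = 0.01216/0.11386 ≈ 0.107
P(South | refund) = 0.004/0.11386 ≈ 0.035
(Check: 0.193+0.548+0.054+0.063+0.107+0.035 = 1.000.)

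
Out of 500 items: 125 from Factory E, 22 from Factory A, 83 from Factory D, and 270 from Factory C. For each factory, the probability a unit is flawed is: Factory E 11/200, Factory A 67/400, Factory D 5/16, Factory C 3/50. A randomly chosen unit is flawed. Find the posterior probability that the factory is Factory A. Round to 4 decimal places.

0.0699

Compute prior × likelihood for every hypothesis:
  Factory E: 0.25 × 0.055 = 0.01375
  Factory A: 0.044 × 0.1675 = 0.00737
  Factory D: 0.166 × 0.3125 = 0.051875
  Factory C: 0.54 × 0.06 = 0.0324
Normalizing constant = 0.105395.
P(Factory A | evidence) = 0.00737 / 0.105395 ≈ 0.0699.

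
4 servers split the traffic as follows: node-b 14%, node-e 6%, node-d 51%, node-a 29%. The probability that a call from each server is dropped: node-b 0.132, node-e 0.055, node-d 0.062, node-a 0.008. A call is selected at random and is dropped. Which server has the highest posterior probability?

node-d

Compute prior × likelihood for every hypothesis:
  node-b: 0.14 × 0.132 = 0.01848
  node-e: 0.06 × 0.055 = 0.0033
  node-d: 0.51 × 0.062 = 0.03162
  node-a: 0.29 × 0.008 = 0.00232
Normalizing constant = 0.05572.
Largest term belongs to node-d, so node-d is most probable.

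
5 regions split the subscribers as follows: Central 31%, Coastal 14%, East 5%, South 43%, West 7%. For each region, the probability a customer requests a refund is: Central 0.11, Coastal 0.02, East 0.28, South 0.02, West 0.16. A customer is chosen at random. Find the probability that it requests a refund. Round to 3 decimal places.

0.071

Compute prior × likelihood for every hypothesis:
  Central: 0.31 × 0.11 = 0.0341
  Coastal: 0.14 × 0.02 = 0.0028
  East: 0.05 × 0.28 = 0.014
  South: 0.43 × 0.02 = 0.0086
  West: 0.07 × 0.16 = 0.0112
P(refund) = 0.0341 + 0.0028 + 0.014 + 0.0086 + 0.0112 = 0.0707 → 0.071.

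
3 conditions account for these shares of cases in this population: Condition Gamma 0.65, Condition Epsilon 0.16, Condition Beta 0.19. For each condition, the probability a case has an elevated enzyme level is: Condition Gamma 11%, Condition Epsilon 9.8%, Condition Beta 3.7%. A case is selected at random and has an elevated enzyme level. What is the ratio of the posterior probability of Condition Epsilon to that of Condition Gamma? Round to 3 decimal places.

0.219

Prior × likelihood for each hypothesis:
  Condition Gamma: 0.65 × 0.11 = 0.0715
  Condition Epsilon: 0.16 × 0.098 = 0.01568
  Condition Beta: 0.19 × 0.037 = 0.00703
Sum = 0.09421.
The ratio is 0.01568 / 0.0715 (the normalizer cancels) = 0.219.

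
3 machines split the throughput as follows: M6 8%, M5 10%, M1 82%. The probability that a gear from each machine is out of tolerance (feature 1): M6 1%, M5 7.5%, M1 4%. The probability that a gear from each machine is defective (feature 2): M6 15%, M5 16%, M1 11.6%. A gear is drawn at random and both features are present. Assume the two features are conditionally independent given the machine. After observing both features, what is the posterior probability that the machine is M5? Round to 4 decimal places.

0.2342

Unnormalized posteriors (prior × likelihood):
  M6: 0.08 × 0.01 × 0.15 = 0.00012
  M5: 0.1 × 0.075 × 0.16 = 0.0012
  M1: 0.82 × 0.04 × 0.116 = 0.0038048
Normalizing constant = 0.0051248.
P(M5 | evidence) = 0.0012 / 0.0051248 ≈ 0.2342.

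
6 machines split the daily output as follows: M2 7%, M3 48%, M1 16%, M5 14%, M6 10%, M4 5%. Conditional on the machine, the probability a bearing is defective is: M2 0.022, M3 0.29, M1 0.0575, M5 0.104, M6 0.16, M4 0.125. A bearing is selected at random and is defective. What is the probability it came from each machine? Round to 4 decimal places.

M2 0.0082, M3 0.7454, M1 0.0493, M5 0.0780, M6 0.0857, M4 0.0335

Prior × likelihood for each hypothesis:
  M2: 0.07 × 0.022 = 0.00154
  M3: 0.48 × 0.29 = 0.1392
  M1: 0.16 × 0.0575 = 0.0092
  M5: 0.14 × 0.104 = 0.01456
  M6: 0.1 × 0.16 = 0.016
  M4: 0.05 × 0.125 = 0.00625
Normalizing constant = 0.18675.
P(M2 | defective) = 0.00154/0.18675 ≈ 0.0082
P(M3 | defective) = 0.1392/0.18675 ≈ 0.7454
P(M1 | defective) = 0.0092/0.18675 ≈ 0.0493
P(M5 | defective) = 0.01456/0.18675 ≈ 0.0780
P(M6 | defective) = 0.016/0.18675 ≈ 0.0857
P(M4 | defective) = 0.00625/0.18675 ≈ 0.0335
(Check: 0.0082+0.7454+0.0493+0.0780+0.0857+0.0335 = 1.0001.)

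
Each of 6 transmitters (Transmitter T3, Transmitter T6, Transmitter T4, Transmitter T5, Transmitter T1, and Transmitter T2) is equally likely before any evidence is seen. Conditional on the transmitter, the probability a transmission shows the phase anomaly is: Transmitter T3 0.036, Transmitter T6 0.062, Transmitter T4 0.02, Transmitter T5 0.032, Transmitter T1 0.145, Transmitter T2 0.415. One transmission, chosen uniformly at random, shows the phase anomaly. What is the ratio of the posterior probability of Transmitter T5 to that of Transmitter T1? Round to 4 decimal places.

0.2207

With a uniform prior (1/6 each), posterior ∝ likelihood:
  Transmitter T3: 0.036
  Transmitter T6: 0.062
  Transmitter T4: 0.02
  Transmitter T5: 0.032
  Transmitter T1: 0.145
  Transmitter T2: 0.415
Sum = 0.71.
The ratio is 0.032 / 0.145 (the normalizer cancels) = 0.2207.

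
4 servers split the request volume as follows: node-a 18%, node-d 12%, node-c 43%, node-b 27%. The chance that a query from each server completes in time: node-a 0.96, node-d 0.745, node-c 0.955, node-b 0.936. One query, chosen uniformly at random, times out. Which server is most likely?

Taking complements, P(timeout | each) = node-a 0.04, node-d 0.255, node-c 0.045, node-b 0.064.
Unnormalized posteriors (prior × likelihood):
  node-a: 0.18 × 0.04 = 0.0072
  node-d: 0.12 × 0.255 = 0.0306
  node-c: 0.43 × 0.045 = 0.01935
  node-b: 0.27 × 0.064 = 0.01728
Normalizing constant = 0.07443.
Largest term belongs to node-d, so node-d is most probable.

node-d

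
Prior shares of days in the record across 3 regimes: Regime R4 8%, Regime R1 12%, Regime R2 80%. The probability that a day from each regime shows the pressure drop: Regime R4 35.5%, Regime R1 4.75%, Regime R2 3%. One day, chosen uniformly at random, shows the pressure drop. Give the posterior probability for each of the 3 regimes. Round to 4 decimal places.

Regime R4 0.4888, Regime R1 0.0981, Regime R2 0.4131

By Bayes' rule, posterior ∝ prior × likelihood:
  Regime R4: 0.08 × 0.355 = 0.0284
  Regime R1: 0.12 × 0.0475 = 0.0057
  Regime R2: 0.8 × 0.03 = 0.024
Sum = 0.0581.
P(Regime R4 | drop) = 0.0284/0.0581 ≈ 0.4888
P(Regime R1 | drop) = 0.0057/0.0581 ≈ 0.0981
P(Regime R2 | drop) = 0.024/0.0581 ≈ 0.4131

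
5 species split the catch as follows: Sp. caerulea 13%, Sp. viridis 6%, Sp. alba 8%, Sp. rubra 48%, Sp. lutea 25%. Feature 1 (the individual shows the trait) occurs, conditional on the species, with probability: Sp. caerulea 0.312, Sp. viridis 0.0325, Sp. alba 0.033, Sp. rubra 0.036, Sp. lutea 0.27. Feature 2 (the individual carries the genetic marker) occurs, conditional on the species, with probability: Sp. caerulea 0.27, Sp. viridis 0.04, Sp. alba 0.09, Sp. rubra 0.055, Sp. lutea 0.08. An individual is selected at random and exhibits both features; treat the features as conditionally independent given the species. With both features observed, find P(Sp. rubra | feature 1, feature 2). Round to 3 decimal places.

0.054

By Bayes' rule, posterior ∝ prior × likelihood:
  Sp. caerulea: 0.13 × 0.312 × 0.27 = 0.0109512
  Sp. viridis: 0.06 × 0.0325 × 0.04 = 0.000078
  Sp. alba: 0.08 × 0.033 × 0.09 = 0.0002376
  Sp. rubra: 0.48 × 0.036 × 0.055 = 0.0009504
  Sp. lutea: 0.25 × 0.27 × 0.08 = 0.0054
Normalizing constant = 0.0176172.
P(Sp. rubra | evidence) = 0.0009504 / 0.0176172 ≈ 0.054.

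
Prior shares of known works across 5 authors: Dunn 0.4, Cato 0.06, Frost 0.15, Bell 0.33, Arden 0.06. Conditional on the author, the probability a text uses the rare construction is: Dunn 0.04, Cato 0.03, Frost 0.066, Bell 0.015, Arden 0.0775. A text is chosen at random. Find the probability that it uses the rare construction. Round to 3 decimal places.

Unnormalized posteriors (prior × likelihood):
  Dunn: 0.4 × 0.04 = 0.016
  Cato: 0.06 × 0.03 = 0.0018
  Frost: 0.15 × 0.066 = 0.0099
  Bell: 0.33 × 0.015 = 0.00495
  Arden: 0.06 × 0.0775 = 0.00465
P(rare-form) = 0.016 + 0.0018 + 0.0099 + 0.00495 + 0.00465 = 0.0373 → 0.037.

0.037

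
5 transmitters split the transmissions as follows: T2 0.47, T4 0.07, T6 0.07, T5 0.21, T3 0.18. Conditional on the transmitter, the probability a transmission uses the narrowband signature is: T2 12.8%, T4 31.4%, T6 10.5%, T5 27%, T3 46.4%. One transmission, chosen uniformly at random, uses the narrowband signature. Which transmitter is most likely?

T3

Unnormalized posteriors (prior × likelihood):
  T2: 0.47 × 0.128 = 0.06016
  T4: 0.07 × 0.314 = 0.02198
  T6: 0.07 × 0.105 = 0.00735
  T5: 0.21 × 0.27 = 0.0567
  T3: 0.18 × 0.464 = 0.08352
Sum = 0.22971.
Largest term belongs to T3, so T3 is most probable.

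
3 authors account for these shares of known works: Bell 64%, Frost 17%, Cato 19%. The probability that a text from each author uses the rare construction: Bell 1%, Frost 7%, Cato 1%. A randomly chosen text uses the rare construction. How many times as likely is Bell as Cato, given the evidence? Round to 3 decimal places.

Prior × likelihood for each hypothesis:
  Bell: 0.64 × 0.01 = 0.0064
  Frost: 0.17 × 0.07 = 0.0119
  Cato: 0.19 × 0.01 = 0.0019
Total = 0.0202.
The ratio is 0.0064 / 0.0019 (the normalizer cancels) = 3.368.

3.368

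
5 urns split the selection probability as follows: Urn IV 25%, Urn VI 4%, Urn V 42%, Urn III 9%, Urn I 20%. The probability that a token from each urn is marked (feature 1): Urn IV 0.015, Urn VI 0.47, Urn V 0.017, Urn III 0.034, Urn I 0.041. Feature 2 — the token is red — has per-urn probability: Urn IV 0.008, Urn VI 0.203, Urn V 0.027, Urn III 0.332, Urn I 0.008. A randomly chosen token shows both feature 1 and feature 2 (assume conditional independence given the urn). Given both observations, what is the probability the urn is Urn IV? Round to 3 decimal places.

Unnormalized posteriors (prior × likelihood):
  Urn IV: 0.25 × 0.015 × 0.008 = 0.00003
  Urn VI: 0.04 × 0.47 × 0.203 = 0.0038164
  Urn V: 0.42 × 0.017 × 0.027 = 0.00019278
  Urn III: 0.09 × 0.034 × 0.332 = 0.00101592
  Urn I: 0.2 × 0.041 × 0.008 = 0.0000656
Normalizing constant = 0.0051207.
P(Urn IV | evidence) = 0.00003 / 0.0051207 ≈ 0.006.

0.006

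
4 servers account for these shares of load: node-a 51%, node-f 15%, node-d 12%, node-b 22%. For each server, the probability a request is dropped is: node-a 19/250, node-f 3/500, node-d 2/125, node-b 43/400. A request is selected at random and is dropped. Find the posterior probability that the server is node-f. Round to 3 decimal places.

Unnormalized posteriors (prior × likelihood):
  node-a: 0.51 × 0.076 = 0.03876
  node-f: 0.15 × 0.006 = 0.0009
  node-d: 0.12 × 0.016 = 0.00192
  node-b: 0.22 × 0.1075 = 0.02365
Total = 0.06523.
P(node-f | evidence) = 0.0009 / 0.06523 ≈ 0.014.

0.014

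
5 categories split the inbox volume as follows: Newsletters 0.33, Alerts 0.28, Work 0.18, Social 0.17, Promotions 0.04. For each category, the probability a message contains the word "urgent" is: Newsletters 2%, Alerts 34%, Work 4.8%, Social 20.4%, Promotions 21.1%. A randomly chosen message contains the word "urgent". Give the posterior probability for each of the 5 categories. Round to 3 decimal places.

Unnormalized posteriors (prior × likelihood):
  Newsletters: 0.33 × 0.02 = 0.0066
  Alerts: 0.28 × 0.34 = 0.0952
  Work: 0.18 × 0.048 = 0.00864
  Social: 0.17 × 0.204 = 0.03468
  Promotions: 0.04 × 0.211 = 0.00844
Normalizing constant = 0.15356.
P(Newsletters | urgent-flag) = 0.0066/0.15356 ≈ 0.043
P(Alerts | urgent-flag) = 0.0952/0.15356 ≈ 0.620
P(Work | urgent-flag) = 0.00864/0.15356 ≈ 0.056
P(Social | urgent-flag) = 0.03468/0.15356 ≈ 0.226
P(Promotions | urgent-flag) = 0.00844/0.15356 ≈ 0.055
(Check: 0.043+0.620+0.056+0.226+0.055 = 1.000.)

Newsletters 0.043, Alerts 0.620, Work 0.056, Social 0.226, Promotions 0.055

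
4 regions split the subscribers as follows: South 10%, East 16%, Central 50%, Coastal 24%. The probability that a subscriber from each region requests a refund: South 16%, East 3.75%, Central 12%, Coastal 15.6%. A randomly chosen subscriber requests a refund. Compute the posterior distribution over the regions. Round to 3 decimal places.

Prior × likelihood for each hypothesis:
  South: 0.1 × 0.16 = 0.016
  East: 0.16 × 0.0375 = 0.006
  Central: 0.5 × 0.12 = 0.06
  Coastal: 0.24 × 0.156 = 0.03744
Normalizing constant = 0.11944.
P(South | refund) = 0.016/0.11944 ≈ 0.134
P(East | refund) = 0.006/0.11944 ≈ 0.050
P(Central | refund) = 0.06/0.11944 ≈ 0.502
P(Coastal | refund) = 0.03744/0.11944 ≈ 0.313
(Check: 0.134+0.050+0.502+0.313 = 0.999.)

South 0.134, East 0.050, Central 0.502, Coastal 0.313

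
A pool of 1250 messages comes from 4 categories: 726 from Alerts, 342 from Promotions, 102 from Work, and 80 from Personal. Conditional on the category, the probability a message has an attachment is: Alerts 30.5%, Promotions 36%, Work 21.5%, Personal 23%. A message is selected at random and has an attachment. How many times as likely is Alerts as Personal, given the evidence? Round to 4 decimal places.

Unnormalized posteriors (prior × likelihood):
  Alerts: 0.5808 × 0.305 = 0.177144
  Promotions: 0.2736 × 0.36 = 0.098496
  Work: 0.0816 × 0.215 = 0.017544
  Personal: 0.064 × 0.23 = 0.01472
Total = 0.307904.
The ratio is 0.177144 / 0.01472 (the normalizer cancels) = 12.0342.

12.0342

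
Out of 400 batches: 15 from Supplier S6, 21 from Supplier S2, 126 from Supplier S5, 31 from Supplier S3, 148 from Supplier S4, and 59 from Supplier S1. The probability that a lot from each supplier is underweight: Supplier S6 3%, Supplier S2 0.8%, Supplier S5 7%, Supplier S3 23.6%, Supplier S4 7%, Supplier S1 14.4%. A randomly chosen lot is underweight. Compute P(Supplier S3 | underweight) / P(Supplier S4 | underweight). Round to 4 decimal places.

Prior × likelihood for each hypothesis:
  Supplier S6: 0.0375 × 0.03 = 0.001125
  Supplier S2: 0.0525 × 0.008 = 0.00042
  Supplier S5: 0.315 × 0.07 = 0.02205
  Supplier S3: 0.0775 × 0.236 = 0.01829
  Supplier S4: 0.37 × 0.07 = 0.0259
  Supplier S1: 0.1475 × 0.144 = 0.02124
Normalizing constant = 0.089025.
The ratio is 0.01829 / 0.0259 (the normalizer cancels) = 0.7062.

0.7062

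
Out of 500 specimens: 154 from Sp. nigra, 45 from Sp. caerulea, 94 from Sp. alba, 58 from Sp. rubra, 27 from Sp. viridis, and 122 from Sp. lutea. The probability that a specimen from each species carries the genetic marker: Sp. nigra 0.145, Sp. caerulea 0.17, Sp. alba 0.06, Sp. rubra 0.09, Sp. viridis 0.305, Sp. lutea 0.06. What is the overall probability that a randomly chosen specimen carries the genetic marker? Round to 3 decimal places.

Unnormalized posteriors (prior × likelihood):
  Sp. nigra: 0.308 × 0.145 = 0.04466
  Sp. caerulea: 0.09 × 0.17 = 0.0153
  Sp. alba: 0.188 × 0.06 = 0.01128
  Sp. rubra: 0.116 × 0.09 = 0.01044
  Sp. viridis: 0.054 × 0.305 = 0.01647
  Sp. lutea: 0.244 × 0.06 = 0.01464
P(marker) = 0.04466 + 0.0153 + 0.01128 + 0.01044 + 0.01647 + 0.01464 = 0.11279 → 0.113.

0.113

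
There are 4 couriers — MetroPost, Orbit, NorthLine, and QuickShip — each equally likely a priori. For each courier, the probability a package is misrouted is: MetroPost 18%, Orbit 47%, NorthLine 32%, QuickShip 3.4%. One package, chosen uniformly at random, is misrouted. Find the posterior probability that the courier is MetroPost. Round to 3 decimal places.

0.179

With a uniform prior (1/4 each), posterior ∝ likelihood:
  MetroPost: 0.18
  Orbit: 0.47
  NorthLine: 0.32
  QuickShip: 0.034
Sum = 1.004.
P(MetroPost | evidence) = 0.18 / 1.004 ≈ 0.179.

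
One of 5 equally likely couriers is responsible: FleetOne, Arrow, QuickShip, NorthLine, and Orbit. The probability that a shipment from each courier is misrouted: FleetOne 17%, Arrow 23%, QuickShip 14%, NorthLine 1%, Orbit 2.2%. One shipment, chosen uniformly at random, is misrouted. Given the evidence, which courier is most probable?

Since the prior is uniform, the posterior is proportional to the likelihood:
  FleetOne: 0.17
  Arrow: 0.23
  QuickShip: 0.14
  NorthLine: 0.01
  Orbit: 0.022
Total = 0.572.
Largest term belongs to Arrow, so Arrow is most probable.

Arrow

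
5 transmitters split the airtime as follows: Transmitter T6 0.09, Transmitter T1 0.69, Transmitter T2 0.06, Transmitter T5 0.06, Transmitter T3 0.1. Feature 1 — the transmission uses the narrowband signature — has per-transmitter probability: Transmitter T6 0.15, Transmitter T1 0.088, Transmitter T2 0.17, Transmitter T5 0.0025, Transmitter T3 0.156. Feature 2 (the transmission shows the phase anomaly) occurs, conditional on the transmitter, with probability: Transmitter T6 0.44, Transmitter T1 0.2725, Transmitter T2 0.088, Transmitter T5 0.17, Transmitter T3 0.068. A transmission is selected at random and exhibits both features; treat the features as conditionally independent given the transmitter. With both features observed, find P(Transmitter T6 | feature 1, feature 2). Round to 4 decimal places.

0.2427

Prior × likelihood for each hypothesis:
  Transmitter T6: 0.09 × 0.15 × 0.44 = 0.00594
  Transmitter T1: 0.69 × 0.088 × 0.2725 = 0.0165462
  Transmitter T2: 0.06 × 0.17 × 0.088 = 0.0008976
  Transmitter T5: 0.06 × 0.0025 × 0.17 = 0.0000255
  Transmitter T3: 0.1 × 0.156 × 0.068 = 0.0010608
Total = 0.0244701.
P(Transmitter T6 | evidence) = 0.00594 / 0.0244701 ≈ 0.2427.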